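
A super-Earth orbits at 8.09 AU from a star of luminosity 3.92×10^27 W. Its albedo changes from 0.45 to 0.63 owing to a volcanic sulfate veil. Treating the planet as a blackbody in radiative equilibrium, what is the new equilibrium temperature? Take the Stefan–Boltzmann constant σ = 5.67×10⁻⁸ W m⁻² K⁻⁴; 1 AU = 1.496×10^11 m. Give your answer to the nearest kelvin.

137 K

Orbital distance: d = 8.09 AU = 1.210×10^12 m.
S = L/(4πd²) = 213.0 W m⁻².
New equilibrium: T₂ = [(1−0.63)·213.0/(4σ)]^(1/4) = 136.5 K.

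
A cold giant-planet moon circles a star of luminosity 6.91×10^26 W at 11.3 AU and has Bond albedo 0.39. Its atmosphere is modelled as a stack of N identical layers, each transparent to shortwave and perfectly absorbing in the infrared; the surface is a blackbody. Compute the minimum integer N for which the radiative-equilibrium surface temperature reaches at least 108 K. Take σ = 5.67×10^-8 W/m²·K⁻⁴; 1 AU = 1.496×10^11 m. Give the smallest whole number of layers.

d = 11.3 × 1.496×10^11 m = 1.690×10^12 m.
S = L/(4πd²) = 19.24 W/m².
The effective emission temperature is T_e = [S(1−α)/(4σ)]^¼ = 84.82 K.
T_s = (N+1)^(1/4)·T_e ≥ 108 K requires N+1 ≥ (T_s/T_e)⁴ = (108/84.82)⁴ = 2.629.
So N ≥ 1.629; the smallest integer is N = 2.

2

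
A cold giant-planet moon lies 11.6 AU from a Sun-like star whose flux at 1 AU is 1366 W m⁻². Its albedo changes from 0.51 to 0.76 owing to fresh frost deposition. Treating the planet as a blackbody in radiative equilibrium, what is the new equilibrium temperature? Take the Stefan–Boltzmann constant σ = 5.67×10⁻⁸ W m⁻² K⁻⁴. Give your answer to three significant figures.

57.3 K

Irradiance scales as 1/d², so S = 1366 W m⁻² × (1/11.6)² = 10.15 W m⁻².
T₂ = [S(1−α₂)/(4σ)]^(1/4) = [10.15·0.24/(4σ)]^(1/4) = 57.25 K.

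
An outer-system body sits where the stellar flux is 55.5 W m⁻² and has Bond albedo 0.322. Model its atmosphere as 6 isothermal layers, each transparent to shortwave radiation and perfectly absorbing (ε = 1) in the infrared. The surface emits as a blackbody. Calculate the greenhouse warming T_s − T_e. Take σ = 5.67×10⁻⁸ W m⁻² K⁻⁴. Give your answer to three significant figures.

Top-of-atmosphere balance: σT_e⁴ = S(1−α)/4 = 9.407 W m⁻² → T_e = 113.5 K.
T_s = (N+1)^(1/4)·T_e = 184.6 K.
Warming: T_s − T_e = 71.11 K.

71.1 K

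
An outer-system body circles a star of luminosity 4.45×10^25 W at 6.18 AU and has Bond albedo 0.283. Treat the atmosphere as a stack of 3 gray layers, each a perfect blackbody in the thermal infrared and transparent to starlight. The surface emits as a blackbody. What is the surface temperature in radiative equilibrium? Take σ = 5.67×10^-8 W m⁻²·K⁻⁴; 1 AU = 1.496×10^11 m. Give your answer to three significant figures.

Orbital distance: d = 6.18 AU = 9.245×10^11 m.
S = L/(4πd²) = 4.143 W m⁻².
Top-of-atmosphere balance: σT_e⁴ = S(1−α)/4 = 0.7426 W m⁻² → T_e = 60.16 K.
With N = 3 opaque layers, T_s = (N+1)^(1/4)·T_e = 4^(1/4)·60.16 = 85.08 K.

85.1 kelvin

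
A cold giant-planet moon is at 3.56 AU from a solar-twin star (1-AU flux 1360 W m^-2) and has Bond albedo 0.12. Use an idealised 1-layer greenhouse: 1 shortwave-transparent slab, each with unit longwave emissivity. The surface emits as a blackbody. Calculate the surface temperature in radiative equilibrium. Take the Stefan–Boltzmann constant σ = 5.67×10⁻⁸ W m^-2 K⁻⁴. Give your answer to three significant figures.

170 K

By the inverse-square law, S = 1360/3.56² = 107.3 W m^-2.
OLR = S(1−α)/4 = 23.61 W m^-2; the top layer radiates at T_e = 142.8 K.
Layer-by-layer balance gives σT_s⁴ = (N+1)σT_e⁴, so T_s = 2^¼·142.8 = 169.9 K.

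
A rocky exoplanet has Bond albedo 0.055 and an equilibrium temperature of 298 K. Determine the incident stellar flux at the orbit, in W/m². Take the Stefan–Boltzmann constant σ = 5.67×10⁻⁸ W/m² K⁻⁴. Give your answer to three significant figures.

From S(1−α)/4 = σT⁴: S = 4σT⁴/(1−α).
σT⁴ = 5.67×10⁻⁸·(298)⁴ = 447.1 W/m².
S = 4·447.1/0.945 = 1893 W/m².

1890 W/m²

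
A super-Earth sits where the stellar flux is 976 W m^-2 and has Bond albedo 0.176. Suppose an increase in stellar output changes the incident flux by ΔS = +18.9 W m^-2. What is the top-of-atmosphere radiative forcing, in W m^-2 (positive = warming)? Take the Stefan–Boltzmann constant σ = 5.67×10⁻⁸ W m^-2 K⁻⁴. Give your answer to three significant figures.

Only a fraction (1−α) is absorbed and it's spread over 4πR², so ΔF = (1−α)ΔS/4 = 3.893 W m^-2.

3.89 W m^-2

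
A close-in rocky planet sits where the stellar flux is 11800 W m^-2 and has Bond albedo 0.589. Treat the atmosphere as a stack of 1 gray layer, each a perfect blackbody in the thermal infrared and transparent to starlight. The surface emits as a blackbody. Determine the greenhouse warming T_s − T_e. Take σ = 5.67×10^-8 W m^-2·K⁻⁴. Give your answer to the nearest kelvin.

OLR = S(1−α)/4 = 1212 W m^-2; the top layer radiates at T_e = 382.4 K.
Surface: T_s = (2)^¼·T_e = 454.8 K.
So the greenhouse effect raises the surface by 454.8 − 382.4 = 72.35 K.

72 K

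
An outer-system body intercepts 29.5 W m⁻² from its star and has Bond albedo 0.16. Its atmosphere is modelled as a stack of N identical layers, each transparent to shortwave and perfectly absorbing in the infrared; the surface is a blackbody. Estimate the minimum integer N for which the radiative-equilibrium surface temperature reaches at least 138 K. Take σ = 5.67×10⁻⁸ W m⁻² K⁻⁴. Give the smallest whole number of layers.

The effective emission temperature is T_e = [S(1−α)/(4σ)]^¼ = 102.2 K.
Since T_s⁴ = (N+1)T_e⁴, we need N ≥ (T_s/T_e)⁴ − 1 = 2.319.
The minimum whole number is N = 3.

3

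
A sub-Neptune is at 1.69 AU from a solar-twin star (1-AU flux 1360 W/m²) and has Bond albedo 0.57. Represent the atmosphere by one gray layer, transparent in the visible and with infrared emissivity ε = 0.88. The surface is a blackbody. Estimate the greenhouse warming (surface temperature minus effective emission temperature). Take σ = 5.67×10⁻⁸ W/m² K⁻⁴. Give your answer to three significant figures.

Flux at the orbit: S = 1360/(1.69)² = 476.2 W/m².
Effective emission temperature (TOA balance): σT_e⁴ = S(1−α)/4 = 51.19 W/m² → T_e = 173.3 K.
For a single slab of emissivity ε, T_s⁴ = 2T_e⁴/(2−ε); thus T_s = 173.3·(1.786)^(1/4) = 200.4 K.
The atmosphere warms the surface by 27.04 K.

27.0 kelvin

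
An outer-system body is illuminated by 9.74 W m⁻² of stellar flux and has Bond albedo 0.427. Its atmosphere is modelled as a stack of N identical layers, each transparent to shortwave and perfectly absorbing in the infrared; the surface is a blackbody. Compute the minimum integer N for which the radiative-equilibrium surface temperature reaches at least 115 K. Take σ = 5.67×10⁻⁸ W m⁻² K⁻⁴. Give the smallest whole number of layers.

7

Top-of-atmosphere balance: σT_e⁴ = S(1−α)/4 = 1.395 W m⁻² → T_e = 70.43 K.
T_s = (N+1)^(1/4)·T_e ≥ 115 K requires N+1 ≥ (T_s/T_e)⁴ = (115/70.43)⁴ = 7.108.
The minimum whole number is N = 7.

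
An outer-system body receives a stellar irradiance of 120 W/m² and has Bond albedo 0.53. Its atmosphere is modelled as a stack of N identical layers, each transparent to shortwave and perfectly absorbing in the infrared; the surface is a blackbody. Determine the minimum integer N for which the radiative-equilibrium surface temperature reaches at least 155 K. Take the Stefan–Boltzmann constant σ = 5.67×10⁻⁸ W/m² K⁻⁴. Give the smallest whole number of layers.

2

OLR = S(1−α)/4 = 14.10 W/m²; the top layer radiates at T_e = 125.6 K.
T_s = (N+1)^(1/4)·T_e ≥ 155 K requires N+1 ≥ (T_s/T_e)⁴ = (155/125.6)⁴ = 2.321.
So N ≥ 1.321; the smallest integer is N = 2.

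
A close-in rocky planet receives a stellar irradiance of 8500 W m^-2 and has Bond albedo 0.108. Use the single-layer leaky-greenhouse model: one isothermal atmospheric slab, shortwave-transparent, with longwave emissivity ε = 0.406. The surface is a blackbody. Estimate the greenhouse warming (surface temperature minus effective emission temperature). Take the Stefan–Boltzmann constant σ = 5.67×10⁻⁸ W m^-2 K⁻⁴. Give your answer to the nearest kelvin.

At the top of the atmosphere, σT_e⁴ = S(1−α)/4 = 1896 W m^-2, giving T_e = 427.6 K.
The surface balance (absorbed SW + ε·downward IR = σT_s⁴) with T_a⁴ = T_s⁴/2 reduces to T_s = T_e·[2/(2−ε)]^¼ = 452.6 K.
T_s − T_e = 452.6 − 427.6 = 24.96 K.

25 K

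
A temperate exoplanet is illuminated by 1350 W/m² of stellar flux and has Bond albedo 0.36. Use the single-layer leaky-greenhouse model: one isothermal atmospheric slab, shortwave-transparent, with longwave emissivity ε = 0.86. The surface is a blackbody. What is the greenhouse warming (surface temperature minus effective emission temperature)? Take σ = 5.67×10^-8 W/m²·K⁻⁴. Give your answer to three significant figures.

37.5 K

At the top of the atmosphere, σT_e⁴ = S(1−α)/4 = 216.0 W/m², giving T_e = 248.4 K.
The surface balance (absorbed SW + ε·downward IR = σT_s⁴) with T_a⁴ = T_s⁴/2 reduces to T_s = T_e·[2/(2−ε)]^¼ = 285.9 K.
The atmosphere warms the surface by 37.49 K.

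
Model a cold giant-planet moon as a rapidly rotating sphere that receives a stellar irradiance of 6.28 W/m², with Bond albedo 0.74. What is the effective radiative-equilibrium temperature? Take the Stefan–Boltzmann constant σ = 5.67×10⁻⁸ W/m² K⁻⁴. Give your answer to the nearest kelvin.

Absorbed flux (global mean): S(1−α)/4 = 6.280·0.26/4 = 0.4082 W/m².
In equilibrium σT⁴ equals this, so T = 51.80 K.

52 K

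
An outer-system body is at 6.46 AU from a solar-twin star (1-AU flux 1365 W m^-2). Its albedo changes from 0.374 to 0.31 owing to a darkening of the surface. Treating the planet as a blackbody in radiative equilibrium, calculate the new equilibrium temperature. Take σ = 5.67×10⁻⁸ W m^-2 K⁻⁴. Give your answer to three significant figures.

Irradiance scales as 1/d², so S = 1365 W m^-2 × (1/6.46)² = 32.71 W m^-2.
New equilibrium: T₂ = [(1−0.31)·32.71/(4σ)]^(1/4) = 99.88 K.

99.9 K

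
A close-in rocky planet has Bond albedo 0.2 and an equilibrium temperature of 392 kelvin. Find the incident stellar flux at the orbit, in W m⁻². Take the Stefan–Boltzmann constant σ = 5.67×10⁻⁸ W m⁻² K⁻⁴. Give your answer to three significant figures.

Invert the energy balance for S: S = 4σT⁴/(1−α).
The emitted flux is σT⁴ = 1339 W m⁻².
So S = 4×1339/(1−0.2) = 6694 W m⁻².

6690 W m⁻²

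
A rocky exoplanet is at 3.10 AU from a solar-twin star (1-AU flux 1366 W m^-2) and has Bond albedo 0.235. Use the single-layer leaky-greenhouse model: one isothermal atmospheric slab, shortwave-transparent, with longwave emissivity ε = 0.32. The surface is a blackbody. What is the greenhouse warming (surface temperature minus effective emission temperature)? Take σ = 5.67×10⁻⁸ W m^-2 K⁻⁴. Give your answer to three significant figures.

By the inverse-square law, S = 1366/3.10² = 142.1 W m^-2.
Effective emission temperature (TOA balance): σT_e⁴ = S(1−α)/4 = 27.18 W m^-2 → T_e = 148.0 K.
For a single slab of emissivity ε, T_s⁴ = 2T_e⁴/(2−ε); thus T_s = 148.0·(1.19)^(1/4) = 154.6 K.
Greenhouse warming: T_s − T_e = 6.593 K.

6.59 K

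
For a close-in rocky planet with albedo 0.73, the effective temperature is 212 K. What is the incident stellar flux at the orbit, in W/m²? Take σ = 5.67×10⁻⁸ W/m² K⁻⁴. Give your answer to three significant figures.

From S(1−α)/4 = σT⁴: S = 4σT⁴/(1−α).
The emitted flux is σT⁴ = 114.5 W/m².
So S = 4×114.5/(1−0.73) = 1697 W/m².

1700 W/m²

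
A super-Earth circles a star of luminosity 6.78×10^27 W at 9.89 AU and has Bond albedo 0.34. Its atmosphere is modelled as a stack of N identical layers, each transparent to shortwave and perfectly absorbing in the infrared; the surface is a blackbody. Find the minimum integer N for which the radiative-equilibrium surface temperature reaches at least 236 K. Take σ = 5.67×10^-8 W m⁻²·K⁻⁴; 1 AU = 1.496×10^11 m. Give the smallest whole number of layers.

4

Orbital distance: d = 9.89 AU = 1.480×10^12 m.
S = L/(4πd²) = 246.5 W m⁻².
The effective emission temperature is T_e = [S(1−α)/(4σ)]^¼ = 163.7 K.
T_s = (N+1)^(1/4)·T_e ≥ 236 K requires N+1 ≥ (T_s/T_e)⁴ = (236/163.7)⁴ = 4.325.
Rounding up, N = 4.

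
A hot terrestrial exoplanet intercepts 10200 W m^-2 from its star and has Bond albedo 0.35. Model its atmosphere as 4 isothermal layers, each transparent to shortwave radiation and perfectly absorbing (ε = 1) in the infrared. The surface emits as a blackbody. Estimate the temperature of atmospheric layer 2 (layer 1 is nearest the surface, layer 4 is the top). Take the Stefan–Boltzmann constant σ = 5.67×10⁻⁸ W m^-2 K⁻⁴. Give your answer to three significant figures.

The effective emission temperature is T_e = [S(1−α)/(4σ)]^¼ = 413.5 K.
The net upward flux σT_e⁴ is constant between every pair of levels, so T_k⁴ = (N+1−k)T_e⁴.
With k = 2: T_2 = (4+1−2)^¼·413.5 K = 544.2 K.

544 K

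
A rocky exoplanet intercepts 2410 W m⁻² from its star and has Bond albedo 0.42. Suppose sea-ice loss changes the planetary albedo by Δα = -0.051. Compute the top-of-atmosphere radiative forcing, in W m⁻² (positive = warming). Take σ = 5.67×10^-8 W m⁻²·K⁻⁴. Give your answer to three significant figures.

The change in absorbed flux is Δ[S(1−α)/4] = −SΔα/4 = 30.73 W m⁻².

30.7 W m⁻²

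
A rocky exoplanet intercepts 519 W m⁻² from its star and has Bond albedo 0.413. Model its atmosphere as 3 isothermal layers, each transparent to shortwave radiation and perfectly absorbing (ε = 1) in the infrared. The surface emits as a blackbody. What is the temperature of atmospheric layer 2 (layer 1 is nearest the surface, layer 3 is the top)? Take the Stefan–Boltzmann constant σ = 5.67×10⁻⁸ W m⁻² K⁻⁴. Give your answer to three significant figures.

The effective emission temperature is T_e = [S(1−α)/(4σ)]^¼ = 191.4 K.
The net upward flux σT_e⁴ is constant between every pair of levels, so T_k⁴ = (N+1−k)T_e⁴.
With k = 2: T_2 = (3+1−2)^¼·191.4 K = 227.7 K.

228 K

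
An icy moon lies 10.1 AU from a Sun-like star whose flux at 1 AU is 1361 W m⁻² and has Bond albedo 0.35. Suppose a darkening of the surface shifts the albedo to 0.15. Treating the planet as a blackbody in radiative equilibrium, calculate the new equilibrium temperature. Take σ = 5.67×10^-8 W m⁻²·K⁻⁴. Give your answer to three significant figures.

Flux at the orbit: S = 1361/(10.1)² = 13.34 W m⁻².
New equilibrium: T₂ = [(1−0.15)·13.34/(4σ)]^(1/4) = 84.09 K.

84.1 kelvin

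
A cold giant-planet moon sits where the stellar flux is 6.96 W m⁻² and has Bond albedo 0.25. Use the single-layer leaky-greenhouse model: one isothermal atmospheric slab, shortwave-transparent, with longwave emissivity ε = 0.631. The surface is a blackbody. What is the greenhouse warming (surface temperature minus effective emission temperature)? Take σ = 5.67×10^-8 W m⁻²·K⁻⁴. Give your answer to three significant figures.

The planet radiates to space at T_e = [S(1−α)/(4σ)]^(1/4) = 69.26 K.
For a single slab of emissivity ε, T_s⁴ = 2T_e⁴/(2−ε); thus T_s = 69.26·(1.461)^(1/4) = 76.15 K.
T_s − T_e = 76.15 − 69.26 = 6.885 K.

6.88 kelvin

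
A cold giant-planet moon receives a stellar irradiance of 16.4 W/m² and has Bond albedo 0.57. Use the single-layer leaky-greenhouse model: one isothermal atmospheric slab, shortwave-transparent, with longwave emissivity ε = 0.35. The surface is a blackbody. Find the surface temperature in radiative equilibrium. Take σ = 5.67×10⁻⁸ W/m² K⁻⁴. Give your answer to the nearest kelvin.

The planet radiates to space at T_e = [S(1−α)/(4σ)]^(1/4) = 74.67 K.
The surface balance (absorbed SW + ε·downward IR = σT_s⁴) with T_a⁴ = T_s⁴/2 reduces to T_s = T_e·[2/(2−ε)]^¼ = 78.35 K.

78 kelvin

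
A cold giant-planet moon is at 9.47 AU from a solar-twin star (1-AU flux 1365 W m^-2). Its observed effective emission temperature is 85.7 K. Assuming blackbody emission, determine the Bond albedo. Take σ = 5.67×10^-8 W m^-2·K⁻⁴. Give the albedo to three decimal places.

Irradiance scales as 1/d², so S = 1365 W m^-2 × (1/9.47)² = 15.22 W m^-2.
Energy balance: S(1−α)/4 = σT⁴, so 1−α = 4σT⁴/S.
σT⁴ = 3.058 W m^-2, so 4σT⁴ = 12.23 W m^-2.
Hence α = 1 − 12.23/15.22 = 0.1962.

0.196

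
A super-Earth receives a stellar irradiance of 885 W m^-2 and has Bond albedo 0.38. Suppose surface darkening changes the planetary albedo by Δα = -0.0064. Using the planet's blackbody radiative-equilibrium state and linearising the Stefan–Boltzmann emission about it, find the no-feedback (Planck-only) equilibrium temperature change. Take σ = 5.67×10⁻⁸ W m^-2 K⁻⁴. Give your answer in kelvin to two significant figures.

Unperturbed T_e = [885.0·(1−0.38)/(4σ)]^¼ = 221.8 K.
ΔF = −(S/4)Δα = −(885.0/4)×(-0.0064) = 1.416 W m^-2.
The Planck feedback parameter is 4σT_e³ = 2.474 W m^-2/K.
So ΔT₀ = 1.416/2.474 = 0.572 K.

0.57 K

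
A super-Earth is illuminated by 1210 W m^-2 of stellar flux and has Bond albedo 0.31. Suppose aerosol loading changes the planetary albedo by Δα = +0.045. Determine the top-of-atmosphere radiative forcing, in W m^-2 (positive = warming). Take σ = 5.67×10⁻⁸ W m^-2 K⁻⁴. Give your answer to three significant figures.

-13.6 W m^-2

ΔF = −(S/4)Δα = −(1210/4)×(+0.045) = -13.61 W m^-2.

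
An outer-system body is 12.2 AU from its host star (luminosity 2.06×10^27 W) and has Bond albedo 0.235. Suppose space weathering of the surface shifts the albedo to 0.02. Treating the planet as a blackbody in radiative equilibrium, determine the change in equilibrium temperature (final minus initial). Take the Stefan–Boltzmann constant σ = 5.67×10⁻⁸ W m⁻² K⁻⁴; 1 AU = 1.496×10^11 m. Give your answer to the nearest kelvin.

7 K

d = 12.2 × 1.496×10^11 m = 1.825×10^12 m.
S = L/(4πd²) = 49.21 W m⁻².
Initial: T₁ = [S(1−0.235)/(4σ)]^(1/4) = 113.5 K.
Final:   T₂ = [S(1−0.02)/(4σ)]^(1/4) = 120.8 K.
Change: 120.8 − 113.5 = 7.250 K.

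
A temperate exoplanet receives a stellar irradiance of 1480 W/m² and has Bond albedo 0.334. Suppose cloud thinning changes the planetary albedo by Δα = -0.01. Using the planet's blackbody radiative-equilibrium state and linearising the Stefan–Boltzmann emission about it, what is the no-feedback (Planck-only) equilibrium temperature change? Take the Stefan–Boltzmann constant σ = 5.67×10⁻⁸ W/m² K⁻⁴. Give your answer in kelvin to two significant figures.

Unperturbed T_e = [1480·(1−0.334)/(4σ)]^¼ = 256.8 K.
The change in absorbed flux is Δ[S(1−α)/4] = −SΔα/4 = 3.700 W/m².
Planck response: λ_P = 4σT_e³ = 4·5.67×10⁻⁸·(256.8)³ = 3.839 W/m²/K.
ΔT₀ = ΔF/λ_P = 3.700/3.839 = 0.964 K.

0.96 K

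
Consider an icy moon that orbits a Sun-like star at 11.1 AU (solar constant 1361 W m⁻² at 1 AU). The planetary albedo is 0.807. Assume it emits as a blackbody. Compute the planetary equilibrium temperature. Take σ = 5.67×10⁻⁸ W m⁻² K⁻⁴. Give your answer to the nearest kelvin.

By the inverse-square law, S = 1361/11.1² = 11.05 W m⁻².
The planet absorbs (1−α)S over its disc πR² and re-emits over 4πR², so the mean absorbed flux is (1−0.807)·11.05/4 = 0.5330 W m⁻².
Set σT⁴ = 0.5330 → T = (0.5330/σ)^(1/4) = 55.37 K.

55 K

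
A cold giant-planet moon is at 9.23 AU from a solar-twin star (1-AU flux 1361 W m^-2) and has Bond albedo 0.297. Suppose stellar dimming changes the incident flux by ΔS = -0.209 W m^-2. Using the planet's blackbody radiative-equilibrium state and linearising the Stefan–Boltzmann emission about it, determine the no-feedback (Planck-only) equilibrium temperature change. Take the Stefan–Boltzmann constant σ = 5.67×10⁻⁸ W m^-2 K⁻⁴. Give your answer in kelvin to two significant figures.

By the inverse-square law, S = 1361/9.23² = 15.98 W m^-2.
The baseline emission temperature is T_e = 83.89 K.
ΔF = Δ[S(1−α)]/4 = (1−0.297)·-0.209/4 = -0.03673 W m^-2.
Linearising σT⁴ gives d(σT⁴)/dT = 4σT_e³ = 0.1339 W m^-2 per K.
Hence the no-feedback warming is ΔF/(4σT_e³) = -0.274 K.

-0.27 K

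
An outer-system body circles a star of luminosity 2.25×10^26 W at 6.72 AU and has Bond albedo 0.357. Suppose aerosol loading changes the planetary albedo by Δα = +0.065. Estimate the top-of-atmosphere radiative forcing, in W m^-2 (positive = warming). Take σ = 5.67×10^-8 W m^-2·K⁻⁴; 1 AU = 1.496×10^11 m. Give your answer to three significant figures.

-0.288 W m^-2

d = 6.72 × 1.496×10^11 m = 1.005×10^12 m.
Spreading L over a sphere of radius d: S = 2.25×10^26/(4π·1.01×10^12²) = 17.72 W m^-2.
ΔF = −(S/4)Δα = −(17.72/4)×(+0.065) = -0.2879 W m^-2.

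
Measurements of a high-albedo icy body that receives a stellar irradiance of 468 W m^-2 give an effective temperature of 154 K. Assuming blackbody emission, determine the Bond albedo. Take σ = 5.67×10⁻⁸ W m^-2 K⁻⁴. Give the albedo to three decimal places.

Energy balance: S(1−α)/4 = σT⁴, so 1−α = 4σT⁴/S.
σT⁴ = 31.89 W m^-2, so 4σT⁴ = 127.6 W m^-2.
Hence α = 1 − 127.6/468.0 = 0.7274.

0.727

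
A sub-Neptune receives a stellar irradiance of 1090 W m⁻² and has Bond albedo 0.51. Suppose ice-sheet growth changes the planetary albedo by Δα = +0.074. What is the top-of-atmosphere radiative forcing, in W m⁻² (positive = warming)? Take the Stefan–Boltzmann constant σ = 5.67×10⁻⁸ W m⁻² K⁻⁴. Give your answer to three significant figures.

-20.2 W m⁻²

TOA radiative forcing: ΔF = −S·Δα/4 = −1090·(+0.074)/4 = -20.16 W m⁻².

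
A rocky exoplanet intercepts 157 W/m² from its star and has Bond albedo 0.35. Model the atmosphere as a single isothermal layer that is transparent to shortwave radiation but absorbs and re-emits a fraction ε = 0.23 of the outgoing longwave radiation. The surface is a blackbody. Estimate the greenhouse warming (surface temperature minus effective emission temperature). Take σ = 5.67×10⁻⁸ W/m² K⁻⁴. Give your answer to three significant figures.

4.52 K

At the top of the atmosphere, σT_e⁴ = S(1−α)/4 = 25.51 W/m², giving T_e = 145.6 K.
For a single slab of emissivity ε, T_s⁴ = 2T_e⁴/(2−ε); thus T_s = 145.6·(1.13)^(1/4) = 150.2 K.
T_s − T_e = 150.2 − 145.6 = 4.517 K.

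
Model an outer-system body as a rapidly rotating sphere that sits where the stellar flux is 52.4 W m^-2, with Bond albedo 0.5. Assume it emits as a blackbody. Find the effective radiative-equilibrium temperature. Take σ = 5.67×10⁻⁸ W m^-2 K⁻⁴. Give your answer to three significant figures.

104 kelvin

The planet absorbs (1−α)S over its disc πR² and re-emits over 4πR², so the mean absorbed flux is (1−0.5)·52.40/4 = 6.550 W m^-2.
Set σT⁴ = 6.550 → T = (6.550/σ)^(1/4) = 103.7 K.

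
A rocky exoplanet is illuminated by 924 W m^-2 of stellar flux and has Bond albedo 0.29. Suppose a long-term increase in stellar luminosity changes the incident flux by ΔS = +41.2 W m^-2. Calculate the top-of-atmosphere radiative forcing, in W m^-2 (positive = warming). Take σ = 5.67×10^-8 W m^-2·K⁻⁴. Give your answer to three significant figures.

7.31 W m^-2

Only a fraction (1−α) is absorbed and it's spread over 4πR², so ΔF = (1−α)ΔS/4 = 7.313 W m^-2.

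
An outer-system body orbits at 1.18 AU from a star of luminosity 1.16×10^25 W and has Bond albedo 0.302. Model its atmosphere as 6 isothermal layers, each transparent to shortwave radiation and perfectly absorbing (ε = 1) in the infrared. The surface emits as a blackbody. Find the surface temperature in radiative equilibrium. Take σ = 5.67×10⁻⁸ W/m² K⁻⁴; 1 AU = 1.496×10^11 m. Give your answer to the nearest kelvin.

d = 1.18 × 1.496×10^11 m = 1.765×10^11 m.
S = L/(4πd²) = 29.62 W/m².
The effective emission temperature is T_e = [S(1−α)/(4σ)]^¼ = 97.71 K.
Layer-by-layer balance gives σT_s⁴ = (N+1)σT_e⁴, so T_s = 7^¼·97.71 = 158.9 K.

159 kelvin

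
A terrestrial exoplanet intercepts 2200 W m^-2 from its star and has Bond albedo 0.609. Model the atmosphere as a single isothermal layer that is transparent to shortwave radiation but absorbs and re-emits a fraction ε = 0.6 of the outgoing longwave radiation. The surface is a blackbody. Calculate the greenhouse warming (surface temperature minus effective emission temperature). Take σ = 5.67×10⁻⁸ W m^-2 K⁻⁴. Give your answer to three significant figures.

At the top of the atmosphere, σT_e⁴ = S(1−α)/4 = 215.1 W m^-2, giving T_e = 248.2 K.
For a single slab of emissivity ε, T_s⁴ = 2T_e⁴/(2−ε); thus T_s = 248.2·(1.429)^(1/4) = 271.3 K.
The atmosphere warms the surface by 23.15 K.

23.1 kelvin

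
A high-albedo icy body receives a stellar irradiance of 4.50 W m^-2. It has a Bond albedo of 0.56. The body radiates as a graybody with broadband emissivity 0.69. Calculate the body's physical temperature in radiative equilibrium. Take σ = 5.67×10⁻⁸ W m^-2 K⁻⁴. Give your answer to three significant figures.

Averaging over the sphere, the absorbed flux is S(1−α)/4 = 0.4950 W m^-2.
Equating to εσT⁴ with ε = 0.69: T = (0.4950/0.69σ)^(1/4) = 59.64 K.

59.6 K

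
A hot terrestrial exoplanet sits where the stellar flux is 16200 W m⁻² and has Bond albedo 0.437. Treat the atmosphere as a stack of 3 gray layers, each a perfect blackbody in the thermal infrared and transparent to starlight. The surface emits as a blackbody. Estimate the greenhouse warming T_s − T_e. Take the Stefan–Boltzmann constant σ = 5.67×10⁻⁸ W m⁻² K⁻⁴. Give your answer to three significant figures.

Top-of-atmosphere balance: σT_e⁴ = S(1−α)/4 = 2280 W m⁻² → T_e = 447.8 K.
Surface: T_s = (4)^¼·T_e = 633.3 K.
Warming: T_s − T_e = 185.5 K.

185 K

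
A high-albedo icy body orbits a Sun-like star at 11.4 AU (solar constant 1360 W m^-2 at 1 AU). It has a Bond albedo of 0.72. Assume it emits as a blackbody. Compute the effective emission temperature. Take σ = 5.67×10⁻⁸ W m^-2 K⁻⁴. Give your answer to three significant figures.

60.0 K

Irradiance scales as 1/d², so S = 1360 W m^-2 × (1/11.4)² = 10.46 W m^-2.
The planet absorbs (1−α)S over its disc πR² and re-emits over 4πR², so the mean absorbed flux is (1−0.72)·10.46/4 = 0.7325 W m^-2.
Set σT⁴ = 0.7325 → T = (0.7325/σ)^(1/4) = 59.95 K.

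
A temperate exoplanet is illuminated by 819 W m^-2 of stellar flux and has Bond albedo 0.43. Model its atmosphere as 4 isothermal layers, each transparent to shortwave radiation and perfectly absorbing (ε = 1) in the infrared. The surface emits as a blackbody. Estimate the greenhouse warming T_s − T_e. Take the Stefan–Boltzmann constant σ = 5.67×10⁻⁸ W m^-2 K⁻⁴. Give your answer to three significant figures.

OLR = S(1−α)/4 = 116.7 W m^-2; the top layer radiates at T_e = 213.0 K.
Surface: T_s = (5)^¼·T_e = 318.5 K.
Warming: T_s − T_e = 105.5 K.

106 K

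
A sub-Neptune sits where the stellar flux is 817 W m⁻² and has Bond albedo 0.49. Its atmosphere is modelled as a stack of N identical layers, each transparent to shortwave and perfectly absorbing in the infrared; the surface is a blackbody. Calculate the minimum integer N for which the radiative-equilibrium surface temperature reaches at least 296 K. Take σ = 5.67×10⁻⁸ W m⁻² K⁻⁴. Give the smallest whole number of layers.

4

OLR = S(1−α)/4 = 104.2 W m⁻²; the top layer radiates at T_e = 207.0 K.
T_s = (N+1)^(1/4)·T_e ≥ 296 K requires N+1 ≥ (T_s/T_e)⁴ = (296/207.0)⁴ = 4.178.
So N ≥ 3.178; the smallest integer is N = 4.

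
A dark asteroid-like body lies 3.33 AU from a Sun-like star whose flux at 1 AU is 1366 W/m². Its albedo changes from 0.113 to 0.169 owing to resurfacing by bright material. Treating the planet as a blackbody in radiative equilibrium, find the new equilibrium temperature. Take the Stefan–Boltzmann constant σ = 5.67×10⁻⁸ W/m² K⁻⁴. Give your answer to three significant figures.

By the inverse-square law, S = 1366/3.33² = 123.2 W/m².
With the new albedo, S(1−α₂)/4 = 25.59 W/m², so T₂ = 145.8 K.

146 kelvin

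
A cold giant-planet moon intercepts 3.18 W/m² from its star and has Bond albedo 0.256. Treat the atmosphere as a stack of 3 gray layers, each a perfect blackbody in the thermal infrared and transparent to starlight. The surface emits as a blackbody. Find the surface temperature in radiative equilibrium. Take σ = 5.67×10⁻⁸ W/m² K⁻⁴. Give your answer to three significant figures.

OLR = S(1−α)/4 = 0.5915 W/m²; the top layer radiates at T_e = 56.83 K.
With N = 3 opaque layers, T_s = (N+1)^(1/4)·T_e = 4^(1/4)·56.83 = 80.37 K.

80.4 kelvin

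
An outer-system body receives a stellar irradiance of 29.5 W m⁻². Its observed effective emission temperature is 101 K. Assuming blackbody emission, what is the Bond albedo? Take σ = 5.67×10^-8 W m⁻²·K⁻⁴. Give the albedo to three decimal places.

0.200

Energy balance: S(1−α)/4 = σT⁴, so 1−α = 4σT⁴/S.
4σT⁴ = 4·5.67×10⁻⁸·(101)⁴ = 23.60 W m⁻².
1−α = 23.60/29.50 = 0.8000, so α = 0.2000.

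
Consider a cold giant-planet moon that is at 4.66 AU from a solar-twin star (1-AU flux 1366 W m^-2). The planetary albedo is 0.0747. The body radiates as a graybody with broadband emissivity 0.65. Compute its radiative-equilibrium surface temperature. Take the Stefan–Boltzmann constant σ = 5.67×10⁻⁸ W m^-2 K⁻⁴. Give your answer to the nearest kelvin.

Flux at the orbit: S = 1366/(4.66)² = 62.90 W m^-2.
The planet absorbs (1−α)S over its disc πR² and re-emits over 4πR², so the mean absorbed flux is (1−0.0747)·62.90/4 = 14.55 W m^-2.
Equating to εσT⁴ with ε = 0.65: T = (14.55/0.65σ)^(1/4) = 141.0 K.

141 K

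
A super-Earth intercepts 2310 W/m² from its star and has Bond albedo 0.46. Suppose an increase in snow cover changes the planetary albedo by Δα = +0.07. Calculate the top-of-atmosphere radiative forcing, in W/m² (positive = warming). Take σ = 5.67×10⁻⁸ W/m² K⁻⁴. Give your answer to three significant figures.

-40.4 W/m²

The change in absorbed flux is Δ[S(1−α)/4] = −SΔα/4 = -40.43 W/m².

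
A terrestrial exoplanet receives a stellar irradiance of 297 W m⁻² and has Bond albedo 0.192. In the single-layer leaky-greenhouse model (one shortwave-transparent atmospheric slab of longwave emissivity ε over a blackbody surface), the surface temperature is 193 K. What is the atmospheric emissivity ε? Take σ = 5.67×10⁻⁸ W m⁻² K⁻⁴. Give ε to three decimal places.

0.475

Effective temperature: T_e = [S(1−α)/(4σ)]^(1/4) = 180.4 K.
Since (2−ε)/2 = (T_e/T_s)⁴ = 0.7626, ε = 0.4748.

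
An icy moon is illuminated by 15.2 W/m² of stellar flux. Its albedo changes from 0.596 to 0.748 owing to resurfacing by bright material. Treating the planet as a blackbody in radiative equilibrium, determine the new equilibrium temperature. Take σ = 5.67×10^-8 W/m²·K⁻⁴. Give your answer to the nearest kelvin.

64 kelvin

New equilibrium: T₂ = [(1−0.748)·15.20/(4σ)]^(1/4) = 64.11 K.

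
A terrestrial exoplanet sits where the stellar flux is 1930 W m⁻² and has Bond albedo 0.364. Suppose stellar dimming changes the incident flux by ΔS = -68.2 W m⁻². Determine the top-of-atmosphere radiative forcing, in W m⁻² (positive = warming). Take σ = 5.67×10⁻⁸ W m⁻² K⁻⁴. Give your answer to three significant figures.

TOA radiative forcing: ΔF = (1−α)ΔS/4 = 0.636·(-68.2)/4 = -10.84 W m⁻².

-10.8 W m⁻²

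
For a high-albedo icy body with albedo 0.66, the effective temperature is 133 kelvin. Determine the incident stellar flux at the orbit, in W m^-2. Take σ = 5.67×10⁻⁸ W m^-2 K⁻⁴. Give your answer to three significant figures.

209 W m^-2

Invert the energy balance for S: S = 4σT⁴/(1−α).
σT⁴ = 5.67×10⁻⁸·(133)⁴ = 17.74 W m^-2.
So S = 4×17.74/(1−0.66) = 208.7 W m^-2.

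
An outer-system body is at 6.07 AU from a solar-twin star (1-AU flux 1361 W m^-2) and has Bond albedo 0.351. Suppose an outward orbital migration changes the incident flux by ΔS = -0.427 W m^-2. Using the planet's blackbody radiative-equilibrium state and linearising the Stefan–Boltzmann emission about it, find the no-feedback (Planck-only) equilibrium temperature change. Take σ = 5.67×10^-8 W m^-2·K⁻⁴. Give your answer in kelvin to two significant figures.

Irradiance scales as 1/d², so S = 1361 W m^-2 × (1/6.07)² = 36.94 W m^-2.
The baseline emission temperature is T_e = 101.4 K.
TOA radiative forcing: ΔF = (1−α)ΔS/4 = 0.649·(-0.427)/4 = -0.06928 W m^-2.
The Planck feedback parameter is 4σT_e³ = 0.2364 W m^-2/K.
Hence the no-feedback warming is ΔF/(4σT_e³) = -0.293 K.

-0.29 K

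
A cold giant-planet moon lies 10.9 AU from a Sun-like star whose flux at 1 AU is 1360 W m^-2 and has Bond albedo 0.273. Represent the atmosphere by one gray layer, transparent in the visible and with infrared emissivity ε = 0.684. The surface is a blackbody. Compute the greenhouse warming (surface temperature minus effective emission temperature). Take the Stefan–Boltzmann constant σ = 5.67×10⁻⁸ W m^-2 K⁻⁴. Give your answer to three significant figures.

Irradiance scales as 1/d², so S = 1360 W m^-2 × (1/10.9)² = 11.45 W m^-2.
Effective emission temperature (TOA balance): σT_e⁴ = S(1−α)/4 = 2.080 W m^-2 → T_e = 77.83 K.
The surface balance (absorbed SW + ε·downward IR = σT_s⁴) with T_a⁴ = T_s⁴/2 reduces to T_s = T_e·[2/(2−ε)]^¼ = 86.41 K.
Greenhouse warming: T_s − T_e = 8.585 K.

8.59 K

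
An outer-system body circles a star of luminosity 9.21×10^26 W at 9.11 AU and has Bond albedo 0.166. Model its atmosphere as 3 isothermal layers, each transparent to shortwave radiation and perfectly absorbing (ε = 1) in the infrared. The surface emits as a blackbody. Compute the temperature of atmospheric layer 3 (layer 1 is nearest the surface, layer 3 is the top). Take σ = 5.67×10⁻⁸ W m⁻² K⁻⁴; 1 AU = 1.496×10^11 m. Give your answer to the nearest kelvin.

110 K

Orbital distance: d = 9.11 AU = 1.363×10^12 m.
Flux at the orbit: S = L/(4πd²) = 9.21×10^26/(4π·(1.36×10^12)²) = 39.46 W m⁻².
The effective emission temperature is T_e = [S(1−α)/(4σ)]^¼ = 109.8 K.
In the N-layer model, layer k (counted from the surface) has T_k = (N+1−k)^(1/4)·T_e.
T_3 = (1)^(1/4)·109.8 = 109.8 K.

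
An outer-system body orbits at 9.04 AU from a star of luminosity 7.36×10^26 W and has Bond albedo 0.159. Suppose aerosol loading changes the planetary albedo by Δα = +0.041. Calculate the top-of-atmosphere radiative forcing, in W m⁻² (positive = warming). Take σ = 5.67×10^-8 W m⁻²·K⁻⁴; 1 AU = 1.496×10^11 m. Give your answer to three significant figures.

d = 9.04 × 1.496×10^11 m = 1.352×10^12 m.
Spreading L over a sphere of radius d: S = 7.36×10^26/(4π·1.35×10^12²) = 32.02 W m⁻².
TOA radiative forcing: ΔF = −S·Δα/4 = −32.02·(+0.041)/4 = -0.3282 W m⁻².

-0.328 W m⁻²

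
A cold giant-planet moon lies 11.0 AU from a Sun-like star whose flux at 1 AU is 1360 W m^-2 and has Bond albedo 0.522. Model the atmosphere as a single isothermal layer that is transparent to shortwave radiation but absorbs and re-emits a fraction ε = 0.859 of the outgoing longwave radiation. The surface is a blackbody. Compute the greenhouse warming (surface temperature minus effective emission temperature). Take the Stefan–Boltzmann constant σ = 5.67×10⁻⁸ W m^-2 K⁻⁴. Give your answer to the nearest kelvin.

11 K

By the inverse-square law, S = 1360/11.0² = 11.24 W m^-2.
At the top of the atmosphere, σT_e⁴ = S(1−α)/4 = 1.343 W m^-2, giving T_e = 69.76 K.
For a single slab of emissivity ε, T_s⁴ = 2T_e⁴/(2−ε); thus T_s = 69.76·(1.753)^(1/4) = 80.27 K.
T_s − T_e = 80.27 − 69.76 = 10.51 K.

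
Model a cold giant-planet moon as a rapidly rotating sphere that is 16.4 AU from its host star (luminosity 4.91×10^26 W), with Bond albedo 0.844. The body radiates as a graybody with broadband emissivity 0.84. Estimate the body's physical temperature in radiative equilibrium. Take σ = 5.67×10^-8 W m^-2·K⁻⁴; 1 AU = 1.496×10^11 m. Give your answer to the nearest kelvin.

d = 16.4 × 1.496×10^11 m = 2.453×10^12 m.
Spreading L over a sphere of radius d: S = 4.91×10^26/(4π·2.45×10^12²) = 6.491 W m^-2.
Averaging over the sphere, the absorbed flux is S(1−α)/4 = 0.2532 W m^-2.
Radiative balance εσT⁴ = 0.2532 gives T = [0.2532/(0.84·σ)]^(1/4) = 48.02 K.

48 K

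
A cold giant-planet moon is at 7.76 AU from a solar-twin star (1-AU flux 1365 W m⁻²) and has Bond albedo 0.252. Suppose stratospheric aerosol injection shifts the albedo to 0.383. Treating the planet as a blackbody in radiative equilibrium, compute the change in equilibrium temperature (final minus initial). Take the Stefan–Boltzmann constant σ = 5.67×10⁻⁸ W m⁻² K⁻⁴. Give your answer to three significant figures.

Flux at the orbit: S = 1365/(7.76)² = 22.67 W m⁻².
Before: T₁ = [22.67·0.748/(4σ)]^(1/4) = 92.99 K.
With α = 0.383, T₂ = 88.62 K.
ΔT = T₂ − T₁ = -4.370 K.

-4.37 kelvin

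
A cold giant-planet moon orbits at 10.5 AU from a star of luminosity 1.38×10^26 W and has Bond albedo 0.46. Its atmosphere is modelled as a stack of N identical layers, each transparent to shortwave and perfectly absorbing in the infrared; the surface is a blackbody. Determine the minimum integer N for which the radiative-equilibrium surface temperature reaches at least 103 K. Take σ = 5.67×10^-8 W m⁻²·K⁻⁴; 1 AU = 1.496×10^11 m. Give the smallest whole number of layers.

Orbital distance: d = 10.5 AU = 1.571×10^12 m.
Spreading L over a sphere of radius d: S = 1.38×10^26/(4π·1.57×10^12²) = 4.451 W m⁻².
Top-of-atmosphere balance: σT_e⁴ = S(1−α)/4 = 0.6008 W m⁻² → T_e = 57.06 K.
T_s = (N+1)^(1/4)·T_e ≥ 103 K requires N+1 ≥ (T_s/T_e)⁴ = (103/57.06)⁴ = 10.621.
So N ≥ 9.621; the smallest integer is N = 10.

10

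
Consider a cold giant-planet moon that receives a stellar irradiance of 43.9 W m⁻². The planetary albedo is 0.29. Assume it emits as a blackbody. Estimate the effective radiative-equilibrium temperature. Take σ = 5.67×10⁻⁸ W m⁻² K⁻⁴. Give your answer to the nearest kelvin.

Absorbed flux (global mean): S(1−α)/4 = 43.90·0.71/4 = 7.792 W m⁻².
In equilibrium σT⁴ equals this, so T = 108.3 K.

108 kelvin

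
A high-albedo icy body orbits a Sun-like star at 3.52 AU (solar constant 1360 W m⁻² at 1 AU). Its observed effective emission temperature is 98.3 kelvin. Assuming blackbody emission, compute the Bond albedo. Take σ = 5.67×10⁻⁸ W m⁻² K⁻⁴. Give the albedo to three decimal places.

0.807

By the inverse-square law, S = 1360/3.52² = 109.8 W m⁻².
Energy balance: S(1−α)/4 = σT⁴, so 1−α = 4σT⁴/S.
4σT⁴ = 4·5.67×10⁻⁸·(98.3)⁴ = 21.18 W m⁻².
1−α = 21.18/109.8 = 0.1929, so α = 0.8071.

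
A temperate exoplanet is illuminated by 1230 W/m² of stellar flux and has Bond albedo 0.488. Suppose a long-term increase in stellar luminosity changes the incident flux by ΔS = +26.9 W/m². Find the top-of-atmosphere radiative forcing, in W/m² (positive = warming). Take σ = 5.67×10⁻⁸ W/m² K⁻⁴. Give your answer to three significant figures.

Only a fraction (1−α) is absorbed and it's spread over 4πR², so ΔF = (1−α)ΔS/4 = 3.443 W/m².

3.44 W/m²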